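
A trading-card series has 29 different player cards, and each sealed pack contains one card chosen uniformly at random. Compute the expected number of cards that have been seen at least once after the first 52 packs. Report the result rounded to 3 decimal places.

For each card, P(seen in 52 packs) = 1 - (28/29)^52 = 0.8387.
By linearity of expectation, E[distinct seen] = 29·(1 - (28/29)^52) = 24.3235.

24.324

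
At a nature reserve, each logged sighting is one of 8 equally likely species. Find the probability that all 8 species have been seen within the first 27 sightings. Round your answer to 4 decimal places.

0.7943

By inclusion–exclusion over which species are missing,
P(all seen) = Σ_{j=0}^{8} (-1)^j C(8,j)((8-j)/8)^27
= 1.00000 - 0.21742 + 0.01185 - 0.00017 + 0.00000 - 0.00000 + 0.00000 - 0.00000 + 0.00000
= 0.79426.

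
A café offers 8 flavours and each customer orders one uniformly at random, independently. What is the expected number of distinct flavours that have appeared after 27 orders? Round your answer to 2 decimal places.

For each flavour, P(seen in 27 orders) = 1 - (7/8)^27 = 0.973.
By linearity of expectation, E[distinct seen] = 8·(1 - (7/8)^27) = 7.783.

7.78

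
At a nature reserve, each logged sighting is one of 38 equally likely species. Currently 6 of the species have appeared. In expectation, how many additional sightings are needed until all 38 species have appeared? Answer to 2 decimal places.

154.22

With k distinct species already seen, the next new one takes an expected 38/(38-k) sightings.
Sum over k = 6,...,37: E = 38/32 + 38/31 + 38/30 + ... + 38/2 + 38/1 = 154.223.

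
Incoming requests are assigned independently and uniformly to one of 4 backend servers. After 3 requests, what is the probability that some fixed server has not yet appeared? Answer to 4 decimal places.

Each request misses the fixed server with probability (4-1)/4 = 3/4, independently.
P(still missing after 3) = (3/4)^3 = 0.42188.

0.4219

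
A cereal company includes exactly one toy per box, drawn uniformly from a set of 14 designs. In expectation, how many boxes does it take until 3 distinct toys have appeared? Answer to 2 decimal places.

3.24

With k distinct toys already seen, the next new one arrives after an expected 14/(14-k) boxes.
Sum over k = 0,...,2: E = 14/14 + 14/13 + 14/12 = 3.244.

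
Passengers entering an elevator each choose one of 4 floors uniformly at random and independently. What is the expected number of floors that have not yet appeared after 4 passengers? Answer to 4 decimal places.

1.2656

For each floor, P(unseen after 4) = (3/4)^4 = 0.31641.
By linearity of expectation, E[unseen] = 4·(3/4)^4 = 1.26563.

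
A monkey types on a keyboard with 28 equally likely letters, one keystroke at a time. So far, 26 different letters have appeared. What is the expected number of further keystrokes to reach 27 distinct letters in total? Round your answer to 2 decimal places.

From k distinct to k+1 distinct takes on average 28/(28-k) keystrokes.
Only the k = 26 term is needed: E = 28/2 = 14.000.

14.00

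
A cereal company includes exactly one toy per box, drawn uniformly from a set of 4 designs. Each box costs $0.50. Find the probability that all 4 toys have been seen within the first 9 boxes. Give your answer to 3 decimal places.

Let A_i be the event that toy i is missing after 9 boxes. By inclusion–exclusion on the A_i,
P(all seen) = Σ_{j=0}^{4} (-1)^j C(4,j)((4-j)/4)^9
= 1.0000 - 0.3003 + 0.0117 - 0.0000 + 0.0000
= 0.7114.

0.711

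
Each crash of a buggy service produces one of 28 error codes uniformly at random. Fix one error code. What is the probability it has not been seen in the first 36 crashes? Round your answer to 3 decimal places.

0.270

On each crash the fixed error code fails to appear with probability 27/28.
P(still missing after 36) = (27/28)^36 = 0.2700.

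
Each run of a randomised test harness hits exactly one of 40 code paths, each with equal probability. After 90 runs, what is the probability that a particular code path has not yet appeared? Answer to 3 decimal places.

Each run misses the fixed code path with probability (40-1)/40 = 39/40, independently.
P(still missing after 90) = (39/40)^90 = 0.1024.

0.102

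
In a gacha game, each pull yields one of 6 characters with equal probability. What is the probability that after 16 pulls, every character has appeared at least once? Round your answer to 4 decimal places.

By inclusion–exclusion over which characters are missing,
P(all seen) = Σ_{j=0}^{6} (-1)^j C(6,j)((6-j)/6)^16
= 1.00000 - 0.32453 + 0.02284 - 0.00031 + 0.00000 - 0.00000 + 0.00000
= 0.69800.

0.6980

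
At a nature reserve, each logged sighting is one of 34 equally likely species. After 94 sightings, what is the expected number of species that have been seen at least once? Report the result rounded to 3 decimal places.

31.945

For each species, P(seen in 94 sightings) = 1 - (33/34)^94 = 0.9396.
By linearity of expectation, E[distinct seen] = 34·(1 - (33/34)^94) = 31.9452.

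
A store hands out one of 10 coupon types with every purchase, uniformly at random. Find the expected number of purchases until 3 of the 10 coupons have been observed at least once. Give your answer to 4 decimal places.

Going from k to k+1 distinct takes a geometric number of purchases with mean 10/(10-k).
Sum over k = 0,...,2: E = 10/10 + 10/9 + 10/8 = 3.36111.

3.3611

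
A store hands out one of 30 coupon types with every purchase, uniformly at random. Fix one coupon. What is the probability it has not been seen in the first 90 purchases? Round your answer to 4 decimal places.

0.0473

Each purchase misses the fixed coupon with probability (30-1)/30 = 29/30, independently.
P(still missing after 90) = (29/30)^90 = 0.04730.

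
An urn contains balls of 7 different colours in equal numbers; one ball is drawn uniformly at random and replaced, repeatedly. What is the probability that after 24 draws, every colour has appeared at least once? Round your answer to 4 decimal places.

0.8334

Let A_i be the event that colour i is missing after 24 draws. By inclusion–exclusion on the A_i,
P(all seen) = Σ_{j=0}^{7} (-1)^j C(7,j)((7-j)/7)^24
= 1.00000 - 0.17313 + 0.00653 - 0.00005 + 0.00000 - 0.00000 + 0.00000 - 0.00000
= 0.83335.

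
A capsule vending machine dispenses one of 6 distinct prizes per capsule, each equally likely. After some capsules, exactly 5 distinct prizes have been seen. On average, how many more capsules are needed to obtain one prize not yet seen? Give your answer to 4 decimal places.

The number of capsules until the next new prize is geometric with success probability 1/6, so its mean is 6/1.
E = 6/1 = 6.00000.

6.0000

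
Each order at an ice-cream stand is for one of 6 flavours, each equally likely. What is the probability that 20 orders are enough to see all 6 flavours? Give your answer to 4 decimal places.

0.8480

Let A_i be the event that flavour i is missing after 20 orders. By inclusion–exclusion on the A_i,
P(all seen) = Σ_{j=0}^{6} (-1)^j C(6,j)((6-j)/6)^20
= 1.00000 - 0.15650 + 0.00451 - 0.00002 + 0.00000 - 0.00000 + 0.00000
= 0.84799.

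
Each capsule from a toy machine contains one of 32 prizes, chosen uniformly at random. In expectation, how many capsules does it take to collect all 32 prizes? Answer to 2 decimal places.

After k distinct prizes have appeared, the next capsule gives a new one with probability (32-k)/32, so the expected wait for the (k+1)-th is 32/(32-k).
E[T] = 32/32 + 32/31 + 32/30 + ... + 32/2 + 32/1 = 32·H_{32}.
H_{32} = 4.058, so E[T] = 129.872.

129.87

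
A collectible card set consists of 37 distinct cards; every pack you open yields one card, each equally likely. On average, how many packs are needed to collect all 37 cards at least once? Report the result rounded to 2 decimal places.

The wait to go from k to k+1 distinct cards is geometric with mean 37/(37-k).
E[T] = 37/37 + 37/36 + 37/35 + ... + 37/2 + 37/1 = 37·H_{37}.
H_{37} = 4.202, so E[T] = 155.459.

155.46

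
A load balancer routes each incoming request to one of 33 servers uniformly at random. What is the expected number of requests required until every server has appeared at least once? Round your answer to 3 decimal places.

134.930

The wait to go from k to k+1 distinct servers is geometric with mean 33/(33-k).
E[T] = 33/33 + 33/32 + 33/31 + ... + 33/2 + 33/1 = 33·H_{33}.
H_{33} = 4.0888, so E[T] = 134.9303.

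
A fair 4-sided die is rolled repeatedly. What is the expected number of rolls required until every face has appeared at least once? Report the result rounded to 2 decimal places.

After k distinct faces have appeared, the next roll gives a new one with probability (4-k)/4, so the expected wait for the (k+1)-th is 4/(4-k).
E[T] = 4/4 + 4/3 + 4/2 + 4/1 = 4·H_{4}.
H_{4} = 2.083, so E[T] = 8.333.

8.33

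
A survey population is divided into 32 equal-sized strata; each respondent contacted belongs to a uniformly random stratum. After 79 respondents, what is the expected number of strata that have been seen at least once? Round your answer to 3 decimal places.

29.395

For each stratum, P(seen in 79 respondents) = 1 - (31/32)^79 = 0.9186.
By linearity of expectation, E[distinct seen] = 32·(1 - (31/32)^79) = 29.3946.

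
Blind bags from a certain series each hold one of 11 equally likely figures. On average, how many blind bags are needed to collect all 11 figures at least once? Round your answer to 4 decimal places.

The wait to go from k to k+1 distinct figures is geometric with mean 11/(11-k).
E[T] = 11/11 + 11/10 + 11/9 + ... + 11/2 + 11/1 = 11·H_{11}.
H_{11} = 3.01988, so E[T] = 33.21865.

33.2187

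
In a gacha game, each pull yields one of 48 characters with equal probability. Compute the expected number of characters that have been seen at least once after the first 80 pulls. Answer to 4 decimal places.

39.0922

For each character, P(seen in 80 pulls) = 1 - (47/48)^80 = 0.81442.
By linearity of expectation, E[distinct seen] = 48·(1 - (47/48)^80) = 39.09219.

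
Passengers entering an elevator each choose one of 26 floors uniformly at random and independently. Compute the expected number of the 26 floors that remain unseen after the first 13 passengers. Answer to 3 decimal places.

For each floor, P(unseen after 13) = (25/26)^13 = 0.6006.
By linearity of expectation, E[unseen] = 26·(25/26)^13 = 15.6149.

15.615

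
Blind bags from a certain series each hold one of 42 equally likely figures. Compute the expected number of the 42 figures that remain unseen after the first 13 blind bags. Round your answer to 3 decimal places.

For each figure, P(unseen after 13) = (41/42)^13 = 0.7311.
By linearity of expectation, E[unseen] = 42·(41/42)^13 = 30.7043.

30.704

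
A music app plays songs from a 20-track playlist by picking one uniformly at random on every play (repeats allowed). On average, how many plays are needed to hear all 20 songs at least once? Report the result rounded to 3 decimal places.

71.955

The wait to go from k to k+1 distinct songs is geometric with mean 20/(20-k).
E[T] = 20/20 + 20/19 + 20/18 + ... + 20/2 + 20/1 = 20·H_{20}.
H_{20} = 3.5977, so E[T] = 71.9548.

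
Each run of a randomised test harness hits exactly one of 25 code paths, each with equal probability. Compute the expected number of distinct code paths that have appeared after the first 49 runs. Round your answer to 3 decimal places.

For each code path, P(seen in 49 runs) = 1 - (24/25)^49 = 0.8647.
By linearity of expectation, E[distinct seen] = 25·(1 - (24/25)^49) = 21.6176.

21.618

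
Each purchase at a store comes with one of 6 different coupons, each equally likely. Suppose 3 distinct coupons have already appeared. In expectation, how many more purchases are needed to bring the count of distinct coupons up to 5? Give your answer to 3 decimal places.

5.000

With k distinct coupons already seen, the next new one takes an expected 6/(6-k) purchases.
Sum over k = 3,...,4: E = 6/3 + 6/2 = 5.0000.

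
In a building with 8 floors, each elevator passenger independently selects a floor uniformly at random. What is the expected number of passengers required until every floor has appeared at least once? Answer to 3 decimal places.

21.743

The wait to go from k to k+1 distinct floors is geometric with mean 8/(8-k).
E[T] = 8/8 + 8/7 + 8/6 + ... + 8/2 + 8/1 = 8·H_{8}.
H_{8} = 2.7179, so E[T] = 21.7429.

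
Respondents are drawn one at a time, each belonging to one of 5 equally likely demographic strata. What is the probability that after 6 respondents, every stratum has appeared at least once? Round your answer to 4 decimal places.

Let A_i be the event that stratum i is missing after 6 respondents. By inclusion–exclusion on the A_i,
P(all seen) = Σ_{j=0}^{5} (-1)^j C(5,j)((5-j)/5)^6
= 1.00000 - 1.31072 + 0.46656 - 0.04096 + 0.00032 - 0.00000
= 0.11520.

0.1152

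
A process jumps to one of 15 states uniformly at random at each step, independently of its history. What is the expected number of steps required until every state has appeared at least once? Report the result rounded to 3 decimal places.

The wait to go from k to k+1 distinct states is geometric with mean 15/(15-k).
E[T] = 15/15 + 15/14 + 15/13 + ... + 15/2 + 15/1 = 15·H_{15}.
H_{15} = 3.3182, so E[T] = 49.7734.

49.773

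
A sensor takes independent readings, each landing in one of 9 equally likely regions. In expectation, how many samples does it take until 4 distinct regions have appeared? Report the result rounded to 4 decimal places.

4.9107

Going from k to k+1 distinct takes a geometric number of samples with mean 9/(9-k).
Sum over k = 0,...,3: E = 9/9 + 9/8 + 9/7 + 9/6 = 4.91071.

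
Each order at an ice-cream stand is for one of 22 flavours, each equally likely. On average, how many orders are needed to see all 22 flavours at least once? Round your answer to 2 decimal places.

Split into phases: going from k distinct to k+1 distinct takes on average 22/(22-k) orders.
E[T] = 22/22 + 22/21 + 22/20 + ... + 22/2 + 22/1 = 22·H_{22}.
H_{22} = 3.691, so E[T] = 81.198.

81.20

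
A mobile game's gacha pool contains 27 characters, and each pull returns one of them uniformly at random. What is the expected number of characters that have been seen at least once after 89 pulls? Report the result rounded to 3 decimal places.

26.061

For each character, P(seen in 89 pulls) = 1 - (26/27)^89 = 0.9652.
By linearity of expectation, E[distinct seen] = 27·(1 - (26/27)^89) = 26.0611.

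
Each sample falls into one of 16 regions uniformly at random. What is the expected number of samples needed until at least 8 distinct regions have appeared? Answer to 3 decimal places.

With k distinct regions already seen, the next new one arrives after an expected 16/(16-k) samples.
Sum over k = 0,...,7: E = 16/16 + 16/15 + 16/14 + ... + 16/10 + 16/9 = 10.6059.

10.606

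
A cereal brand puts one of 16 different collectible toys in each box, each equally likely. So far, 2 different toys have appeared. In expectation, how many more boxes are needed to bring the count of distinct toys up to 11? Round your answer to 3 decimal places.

15.492

With k distinct toys already seen, the next new one takes an expected 16/(16-k) boxes.
Sum over k = 2,...,10: E = 16/14 + 16/13 + 16/12 + ... + 16/7 + 16/6 = 15.4917.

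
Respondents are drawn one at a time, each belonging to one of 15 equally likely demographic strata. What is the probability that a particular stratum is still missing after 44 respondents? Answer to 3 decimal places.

0.048

Each respondent misses the fixed stratum with probability (15-1)/15 = 14/15, independently.
P(still missing after 44) = (14/15)^44 = 0.0480.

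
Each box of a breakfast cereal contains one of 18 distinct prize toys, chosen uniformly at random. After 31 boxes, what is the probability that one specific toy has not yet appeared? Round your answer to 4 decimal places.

On each box the fixed toy fails to appear with probability 17/18.
P(still missing after 31) = (17/18)^31 = 0.17001.

0.1700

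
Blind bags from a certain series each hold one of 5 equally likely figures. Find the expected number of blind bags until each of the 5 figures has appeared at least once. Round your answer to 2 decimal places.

11.42

After k distinct figures have appeared, the next blind bag gives a new one with probability (5-k)/5, so the expected wait for the (k+1)-th is 5/(5-k).
E[T] = 5/5 + 5/4 + 5/3 + 5/2 + 5/1 = 5·H_{5}.
H_{5} = 2.283, so E[T] = 11.417.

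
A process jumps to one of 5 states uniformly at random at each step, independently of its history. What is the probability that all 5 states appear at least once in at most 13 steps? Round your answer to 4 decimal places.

0.7381

By inclusion–exclusion over which states are missing,
P(all seen) = Σ_{j=0}^{5} (-1)^j C(5,j)((5-j)/5)^13
= 1.00000 - 0.27488 + 0.01306 - 0.00007 + 0.00000 - 0.00000
= 0.73812.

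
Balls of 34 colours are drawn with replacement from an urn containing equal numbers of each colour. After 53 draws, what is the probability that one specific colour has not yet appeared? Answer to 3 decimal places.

Each draw misses the fixed colour with probability (34-1)/34 = 33/34, independently.
P(still missing after 53) = (33/34)^53 = 0.2055.

0.206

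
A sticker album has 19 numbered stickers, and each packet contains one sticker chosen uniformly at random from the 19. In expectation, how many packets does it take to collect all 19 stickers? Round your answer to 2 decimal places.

After k distinct stickers have appeared, the next packet gives a new one with probability (19-k)/19, so the expected wait for the (k+1)-th is 19/(19-k).
E[T] = 19/19 + 19/18 + 19/17 + ... + 19/2 + 19/1 = 19·H_{19}.
H_{19} = 3.548, so E[T] = 67.407.

67.41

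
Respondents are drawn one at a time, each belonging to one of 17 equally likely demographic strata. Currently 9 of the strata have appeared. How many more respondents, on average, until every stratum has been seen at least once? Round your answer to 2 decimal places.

With k distinct strata already seen, the next new one takes an expected 17/(17-k) respondents.
Sum over k = 9,...,16: E = 17/8 + 17/7 + 17/6 + ... + 17/2 + 17/1 = 46.204.

46.20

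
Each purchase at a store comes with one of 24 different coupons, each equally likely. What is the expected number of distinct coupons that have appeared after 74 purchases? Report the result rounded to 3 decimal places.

For each coupon, P(seen in 74 purchases) = 1 - (23/24)^74 = 0.9571.
By linearity of expectation, E[distinct seen] = 24·(1 - (23/24)^74) = 22.9709.

22.971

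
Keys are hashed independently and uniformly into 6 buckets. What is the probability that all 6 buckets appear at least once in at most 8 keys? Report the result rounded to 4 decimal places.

Let A_i be the event that bucket i is missing after 8 keys. By inclusion–exclusion on the A_i,
P(all seen) = Σ_{j=0}^{6} (-1)^j C(6,j)((6-j)/6)^8
= 1.00000 - 1.39541 + 0.58528 - 0.07813 + 0.00229 - 0.00000 + 0.00000
= 0.11403.

0.1140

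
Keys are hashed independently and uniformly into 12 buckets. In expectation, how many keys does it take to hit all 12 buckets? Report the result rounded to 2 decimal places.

The wait to go from k to k+1 distinct buckets is geometric with mean 12/(12-k).
E[T] = 12/12 + 12/11 + 12/10 + ... + 12/2 + 12/1 = 12·H_{12}.
H_{12} = 3.103, so E[T] = 37.239.

37.24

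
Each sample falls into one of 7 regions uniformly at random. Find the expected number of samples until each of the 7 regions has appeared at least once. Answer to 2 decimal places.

After k distinct regions have appeared, the next sample gives a new one with probability (7-k)/7, so the expected wait for the (k+1)-th is 7/(7-k).
E[T] = 7/7 + 7/6 + 7/5 + ... + 7/2 + 7/1 = 7·H_{7}.
H_{7} = 2.593, so E[T] = 18.150.

18.15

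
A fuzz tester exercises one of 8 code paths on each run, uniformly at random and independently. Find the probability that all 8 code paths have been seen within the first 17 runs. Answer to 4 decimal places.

Let A_i be the event that code path i is missing after 17 runs. By inclusion–exclusion on the A_i,
P(all seen) = Σ_{j=0}^{8} (-1)^j C(8,j)((8-j)/8)^17
= 1.00000 - 0.82647 + 0.21047 - 0.01897 + 0.00053 - 0.00000 + 0.00000 - 0.00000 + 0.00000
= 0.36556.

0.3656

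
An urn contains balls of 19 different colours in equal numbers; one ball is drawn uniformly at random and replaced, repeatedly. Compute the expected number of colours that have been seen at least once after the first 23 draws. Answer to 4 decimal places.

For each colour, P(seen in 23 draws) = 1 - (18/19)^23 = 0.71164.
By linearity of expectation, E[distinct seen] = 19·(1 - (18/19)^23) = 13.52116.

13.5212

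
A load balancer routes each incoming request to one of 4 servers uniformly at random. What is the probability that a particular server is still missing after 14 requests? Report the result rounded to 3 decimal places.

0.018

On each request the fixed server fails to appear with probability 3/4.
P(still missing after 14) = (3/4)^14 = 0.0178.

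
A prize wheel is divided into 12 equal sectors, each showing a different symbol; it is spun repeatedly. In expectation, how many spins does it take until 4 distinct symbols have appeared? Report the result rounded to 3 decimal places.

With k distinct symbols already seen, the next new one arrives after an expected 12/(12-k) spins.
Sum over k = 0,...,3: E = 12/12 + 12/11 + 12/10 + 12/9 = 4.6242.

4.624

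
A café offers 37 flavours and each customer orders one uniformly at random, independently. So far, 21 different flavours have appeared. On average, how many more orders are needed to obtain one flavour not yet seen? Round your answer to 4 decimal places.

Each order yields a new flavour with probability (37-21)/37 = 16/37, so the wait is geometric with mean 37/16.
E = 37/16 = 2.31250.

2.3125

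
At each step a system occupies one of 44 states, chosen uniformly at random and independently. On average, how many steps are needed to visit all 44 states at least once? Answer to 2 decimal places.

Split into phases: going from k distinct to k+1 distinct takes on average 44/(44-k) steps.
E[T] = 44/44 + 44/43 + 44/42 + ... + 44/2 + 44/1 = 44·H_{44}.
H_{44} = 4.373, so E[T] = 192.400.

192.40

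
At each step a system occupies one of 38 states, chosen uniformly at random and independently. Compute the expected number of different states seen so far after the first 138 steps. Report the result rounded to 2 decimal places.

For each state, P(seen in 138 steps) = 1 - (37/38)^138 = 0.975.
By linearity of expectation, E[distinct seen] = 38·(1 - (37/38)^138) = 37.042.

37.04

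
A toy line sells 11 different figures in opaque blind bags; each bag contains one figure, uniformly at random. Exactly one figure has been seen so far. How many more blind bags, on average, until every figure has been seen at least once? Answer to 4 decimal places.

From k distinct to k+1 distinct takes on average 11/(11-k) blind bags.
Sum over k = 1,...,10: E = 11/10 + 11/9 + 11/8 + ... + 11/2 + 11/1 = 32.21865.

32.2187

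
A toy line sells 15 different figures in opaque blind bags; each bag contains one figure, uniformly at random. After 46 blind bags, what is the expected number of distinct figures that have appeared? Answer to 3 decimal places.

14.372

For each figure, P(seen in 46 blind bags) = 1 - (14/15)^46 = 0.9582.
By linearity of expectation, E[distinct seen] = 15·(1 - (14/15)^46) = 14.3723.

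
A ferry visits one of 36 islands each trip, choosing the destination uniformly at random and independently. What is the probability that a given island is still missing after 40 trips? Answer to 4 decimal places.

0.3241

Each trip misses the fixed island with probability (36-1)/36 = 35/36, independently.
P(still missing after 40) = (35/36)^40 = 0.32406.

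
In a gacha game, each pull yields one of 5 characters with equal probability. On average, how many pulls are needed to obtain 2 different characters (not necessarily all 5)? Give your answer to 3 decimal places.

Going from k to k+1 distinct takes a geometric number of pulls with mean 5/(5-k).
Sum over k = 0,...,1: E = 5/5 + 5/4 = 2.2500.

2.250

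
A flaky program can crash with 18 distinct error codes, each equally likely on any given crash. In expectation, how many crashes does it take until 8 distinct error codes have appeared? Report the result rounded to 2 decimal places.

With k distinct error codes already seen, the next new one arrives after an expected 18/(18-k) crashes.
Sum over k = 0,...,7: E = 18/18 + 18/17 + 18/16 + ... + 18/12 + 18/11 = 10.191.

10.19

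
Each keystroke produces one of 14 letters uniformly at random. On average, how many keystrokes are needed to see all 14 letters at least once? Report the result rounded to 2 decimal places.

After k distinct letters have appeared, the next keystroke gives a new one with probability (14-k)/14, so the expected wait for the (k+1)-th is 14/(14-k).
E[T] = 14/14 + 14/13 + 14/12 + ... + 14/2 + 14/1 = 14·H_{14}.
H_{14} = 3.252, so E[T] = 45.522.

45.52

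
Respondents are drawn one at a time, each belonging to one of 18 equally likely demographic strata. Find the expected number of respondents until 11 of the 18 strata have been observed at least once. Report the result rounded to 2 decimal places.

16.24

With k distinct strata already seen, the next new one arrives after an expected 18/(18-k) respondents.
Sum over k = 0,...,10: E = 18/18 + 18/17 + 18/16 + ... + 18/9 + 18/8 = 16.241.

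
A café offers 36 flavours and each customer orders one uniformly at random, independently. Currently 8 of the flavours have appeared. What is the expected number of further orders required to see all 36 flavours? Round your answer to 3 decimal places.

With k distinct flavours already seen, the next new one takes an expected 36/(36-k) orders.
Sum over k = 8,...,35: E = 36/28 + 36/27 + 36/26 + ... + 36/2 + 36/1 = 141.3782.

141.378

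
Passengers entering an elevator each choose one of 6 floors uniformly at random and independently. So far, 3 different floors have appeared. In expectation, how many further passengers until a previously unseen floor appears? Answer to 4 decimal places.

2.0000

The number of passengers until the next new floor is geometric with success probability 3/6, so its mean is 6/3.
E = 6/3 = 2.00000.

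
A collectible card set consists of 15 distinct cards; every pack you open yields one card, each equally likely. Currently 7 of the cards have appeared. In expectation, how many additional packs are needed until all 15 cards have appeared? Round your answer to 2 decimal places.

40.77

From k distinct to k+1 distinct takes on average 15/(15-k) packs.
Sum over k = 7,...,14: E = 15/8 + 15/7 + 15/6 + ... + 15/2 + 15/1 = 40.768.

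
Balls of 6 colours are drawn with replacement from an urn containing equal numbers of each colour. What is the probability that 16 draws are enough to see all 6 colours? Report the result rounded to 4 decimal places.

Let A_i be the event that colour i is missing after 16 draws. By inclusion–exclusion on the A_i,
P(all seen) = Σ_{j=0}^{6} (-1)^j C(6,j)((6-j)/6)^16
= 1.00000 - 0.32453 + 0.02284 - 0.00031 + 0.00000 - 0.00000 + 0.00000
= 0.69800.

0.6980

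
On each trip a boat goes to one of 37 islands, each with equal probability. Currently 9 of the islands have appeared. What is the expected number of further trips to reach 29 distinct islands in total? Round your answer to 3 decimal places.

The wait to go from k to k+1 distinct islands is geometric with mean 37/(37-k).
Sum over k = 9,...,28: E = 37/28 + 37/27 + 37/26 + ... + 37/10 + 37/9 = 44.7446.

44.745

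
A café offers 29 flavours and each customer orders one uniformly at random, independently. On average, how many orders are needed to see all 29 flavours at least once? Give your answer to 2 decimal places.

After k distinct flavours have appeared, the next order gives a new one with probability (29-k)/29, so the expected wait for the (k+1)-th is 29/(29-k).
E[T] = 29/29 + 29/28 + 29/27 + ... + 29/2 + 29/1 = 29·H_{29}.
H_{29} = 3.962, so E[T] = 114.888.

114.89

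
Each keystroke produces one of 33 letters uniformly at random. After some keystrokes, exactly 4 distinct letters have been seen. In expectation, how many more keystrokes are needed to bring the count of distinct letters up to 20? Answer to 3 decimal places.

With k distinct letters already seen, the next new one takes an expected 33/(33-k) keystrokes.
Sum over k = 4,...,19: E = 33/29 + 33/28 + 33/27 + ... + 33/15 + 33/14 = 25.7902.

25.790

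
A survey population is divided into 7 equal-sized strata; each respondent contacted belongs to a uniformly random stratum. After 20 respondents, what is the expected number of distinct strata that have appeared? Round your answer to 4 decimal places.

6.6793

For each stratum, P(seen in 20 respondents) = 1 - (6/7)^20 = 0.95418.
By linearity of expectation, E[distinct seen] = 7·(1 - (6/7)^20) = 6.67925.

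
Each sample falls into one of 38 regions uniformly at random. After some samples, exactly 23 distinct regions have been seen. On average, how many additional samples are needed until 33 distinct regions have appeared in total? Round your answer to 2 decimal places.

The wait to go from k to k+1 distinct regions is geometric with mean 38/(38-k).
Sum over k = 23,...,32: E = 38/15 + 38/14 + 38/13 + ... + 38/7 + 38/6 = 39.326.

39.33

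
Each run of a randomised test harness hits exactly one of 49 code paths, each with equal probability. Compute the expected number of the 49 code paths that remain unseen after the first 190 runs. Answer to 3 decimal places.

0.974

For each code path, P(unseen after 190) = (48/49)^190 = 0.0199.
By linearity of expectation, E[unseen] = 49·(48/49)^190 = 0.9745.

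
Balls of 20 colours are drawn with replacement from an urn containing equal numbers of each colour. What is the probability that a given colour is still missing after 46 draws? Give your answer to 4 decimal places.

0.0945

On each draw the fixed colour fails to appear with probability 19/20.
P(still missing after 46) = (19/20)^46 = 0.09447.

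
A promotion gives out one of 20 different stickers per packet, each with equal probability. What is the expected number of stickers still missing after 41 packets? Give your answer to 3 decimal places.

2.442

For each sticker, P(unseen after 41) = (19/20)^41 = 0.1221.
By linearity of expectation, E[unseen] = 20·(19/20)^41 = 2.4417.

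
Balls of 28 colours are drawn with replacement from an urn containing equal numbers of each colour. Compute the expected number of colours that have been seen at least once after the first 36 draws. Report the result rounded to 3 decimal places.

20.439

For each colour, P(seen in 36 draws) = 1 - (27/28)^36 = 0.7300.
By linearity of expectation, E[distinct seen] = 28·(1 - (27/28)^36) = 20.4393.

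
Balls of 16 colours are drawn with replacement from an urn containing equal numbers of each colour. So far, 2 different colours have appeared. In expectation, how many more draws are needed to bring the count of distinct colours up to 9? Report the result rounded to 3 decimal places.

With k distinct colours already seen, the next new one takes an expected 16/(16-k) draws.
Sum over k = 2,...,8: E = 16/14 + 16/13 + 16/12 + ... + 16/9 + 16/8 = 10.5393.

10.539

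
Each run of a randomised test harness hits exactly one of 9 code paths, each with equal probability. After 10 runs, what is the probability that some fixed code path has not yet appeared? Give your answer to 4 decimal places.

0.3079

Each run misses the fixed code path with probability (9-1)/9 = 8/9, independently.
P(still missing after 10) = (8/9)^10 = 0.30795.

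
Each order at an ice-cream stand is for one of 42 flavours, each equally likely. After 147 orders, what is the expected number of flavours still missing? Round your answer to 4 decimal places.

1.2157

For each flavour, P(unseen after 147) = (41/42)^147 = 0.02895.
By linearity of expectation, E[unseen] = 42·(41/42)^147 = 1.21571.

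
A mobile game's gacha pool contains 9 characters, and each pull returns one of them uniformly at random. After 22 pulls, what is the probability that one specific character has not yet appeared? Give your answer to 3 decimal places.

0.075

On each pull the fixed character fails to appear with probability 8/9.
P(still missing after 22) = (8/9)^22 = 0.0749.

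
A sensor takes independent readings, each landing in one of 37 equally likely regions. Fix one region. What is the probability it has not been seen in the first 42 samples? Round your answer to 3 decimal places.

On each sample the fixed region fails to appear with probability 36/37.
P(still missing after 42) = (36/37)^42 = 0.3164.

0.316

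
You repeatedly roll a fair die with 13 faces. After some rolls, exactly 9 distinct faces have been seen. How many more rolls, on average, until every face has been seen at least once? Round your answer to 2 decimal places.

From k distinct to k+1 distinct takes on average 13/(13-k) rolls.
Sum over k = 9,...,12: E = 13/4 + 13/3 + 13/2 + 13/1 = 27.083.

27.08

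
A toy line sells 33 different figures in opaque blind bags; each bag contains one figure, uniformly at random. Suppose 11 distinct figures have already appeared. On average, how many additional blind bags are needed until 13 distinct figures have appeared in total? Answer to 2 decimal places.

With k distinct figures already seen, the next new one takes an expected 33/(33-k) blind bags.
Sum over k = 11,...,12: E = 33/22 + 33/21 = 3.071.

3.07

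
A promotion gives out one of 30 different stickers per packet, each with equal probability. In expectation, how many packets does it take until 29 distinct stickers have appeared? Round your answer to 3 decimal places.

With k distinct stickers already seen, the next new one arrives after an expected 30/(30-k) packets.
Sum over k = 0,...,28: E = 30/30 + 30/29 + 30/28 + ... + 30/3 + 30/2 = 89.8496.

89.850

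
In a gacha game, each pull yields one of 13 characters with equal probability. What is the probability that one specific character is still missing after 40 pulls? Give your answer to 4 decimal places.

0.0407

On each pull the fixed character fails to appear with probability 12/13.
P(still missing after 40) = (12/13)^40 = 0.04069.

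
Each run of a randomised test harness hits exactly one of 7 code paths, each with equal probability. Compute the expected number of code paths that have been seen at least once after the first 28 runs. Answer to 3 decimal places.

6.907

For each code path, P(seen in 28 runs) = 1 - (6/7)^28 = 0.9866.
By linearity of expectation, E[distinct seen] = 7·(1 - (6/7)^28) = 6.9065.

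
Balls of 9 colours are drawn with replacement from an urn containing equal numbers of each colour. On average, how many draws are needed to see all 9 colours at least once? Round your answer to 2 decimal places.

Split into phases: going from k distinct to k+1 distinct takes on average 9/(9-k) draws.
E[T] = 9/9 + 9/8 + 9/7 + ... + 9/2 + 9/1 = 9·H_{9}.
H_{9} = 2.829, so E[T] = 25.461.

25.46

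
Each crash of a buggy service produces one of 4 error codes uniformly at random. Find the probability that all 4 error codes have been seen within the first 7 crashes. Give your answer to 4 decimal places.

0.5127

Let A_i be the event that error code i is missing after 7 crashes. By inclusion–exclusion on the A_i,
P(all seen) = Σ_{j=0}^{4} (-1)^j C(4,j)((4-j)/4)^7
= 1.00000 - 0.53394 + 0.04688 - 0.00024 + 0.00000
= 0.51270.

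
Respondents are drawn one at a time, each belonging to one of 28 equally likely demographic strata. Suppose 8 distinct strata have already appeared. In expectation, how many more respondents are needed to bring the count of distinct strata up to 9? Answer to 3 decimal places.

1.400

The wait to go from k to k+1 distinct strata is geometric with mean 28/(28-k).
Only the k = 8 term is needed: E = 28/20 = 1.4000.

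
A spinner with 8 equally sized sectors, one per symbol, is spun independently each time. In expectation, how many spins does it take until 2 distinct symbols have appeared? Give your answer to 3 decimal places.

Going from k to k+1 distinct takes a geometric number of spins with mean 8/(8-k).
Sum over k = 0,...,1: E = 8/8 + 8/7 = 2.1429.

2.143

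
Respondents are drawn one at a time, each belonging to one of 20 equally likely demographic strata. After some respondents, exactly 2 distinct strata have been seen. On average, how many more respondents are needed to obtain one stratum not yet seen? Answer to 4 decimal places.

The number of respondents until the next new stratum is geometric with success probability 18/20, so its mean is 20/18.
E = 20/18 = 1.11111.

1.1111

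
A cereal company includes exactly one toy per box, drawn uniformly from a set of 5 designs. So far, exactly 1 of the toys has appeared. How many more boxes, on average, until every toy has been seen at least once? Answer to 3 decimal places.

With k distinct toys already seen, the next new one takes an expected 5/(5-k) boxes.
Sum over k = 1,...,4: E = 5/4 + 5/3 + 5/2 + 5/1 = 10.4167.

10.417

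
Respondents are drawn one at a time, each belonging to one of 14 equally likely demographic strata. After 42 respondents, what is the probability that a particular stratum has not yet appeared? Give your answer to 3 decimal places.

On each respondent the fixed stratum fails to appear with probability 13/14.
P(still missing after 42) = (13/14)^42 = 0.0445.

0.044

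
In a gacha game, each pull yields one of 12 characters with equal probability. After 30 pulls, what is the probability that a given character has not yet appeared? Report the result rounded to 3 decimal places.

0.074

On each pull the fixed character fails to appear with probability 11/12.
P(still missing after 30) = (11/12)^30 = 0.0735.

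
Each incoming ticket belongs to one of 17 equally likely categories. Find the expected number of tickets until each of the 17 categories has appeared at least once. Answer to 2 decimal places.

Split into phases: going from k distinct to k+1 distinct takes on average 17/(17-k) tickets.
E[T] = 17/17 + 17/16 + 17/15 + ... + 17/2 + 17/1 = 17·H_{17}.
H_{17} = 3.440, so E[T] = 58.472.

58.47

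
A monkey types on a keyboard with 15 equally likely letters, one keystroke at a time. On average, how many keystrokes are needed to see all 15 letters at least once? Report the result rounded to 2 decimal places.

49.77

After k distinct letters have appeared, the next keystroke gives a new one with probability (15-k)/15, so the expected wait for the (k+1)-th is 15/(15-k).
E[T] = 15/15 + 15/14 + 15/13 + ... + 15/2 + 15/1 = 15·H_{15}.
H_{15} = 3.318, so E[T] = 49.773.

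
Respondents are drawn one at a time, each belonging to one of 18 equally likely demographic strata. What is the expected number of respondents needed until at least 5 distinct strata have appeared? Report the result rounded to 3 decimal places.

5.670

With k distinct strata already seen, the next new one arrives after an expected 18/(18-k) respondents.
Sum over k = 0,...,4: E = 18/18 + 18/17 + 18/16 + 18/15 + 18/14 = 5.6695.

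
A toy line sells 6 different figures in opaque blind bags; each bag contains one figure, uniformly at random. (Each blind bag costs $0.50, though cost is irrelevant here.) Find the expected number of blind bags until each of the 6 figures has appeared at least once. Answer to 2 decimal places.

The wait to go from k to k+1 distinct figures is geometric with mean 6/(6-k).
E[T] = 6/6 + 6/5 + 6/4 + 6/3 + 6/2 + 6/1 = 6·H_{6}.
H_{6} = 2.450, so E[T] = 14.700.

14.70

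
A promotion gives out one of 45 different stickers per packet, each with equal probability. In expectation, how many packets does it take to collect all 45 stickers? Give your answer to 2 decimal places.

After k distinct stickers have appeared, the next packet gives a new one with probability (45-k)/45, so the expected wait for the (k+1)-th is 45/(45-k).
E[T] = 45/45 + 45/44 + 45/43 + ... + 45/2 + 45/1 = 45·H_{45}.
H_{45} = 4.395, so E[T] = 197.773.

197.77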